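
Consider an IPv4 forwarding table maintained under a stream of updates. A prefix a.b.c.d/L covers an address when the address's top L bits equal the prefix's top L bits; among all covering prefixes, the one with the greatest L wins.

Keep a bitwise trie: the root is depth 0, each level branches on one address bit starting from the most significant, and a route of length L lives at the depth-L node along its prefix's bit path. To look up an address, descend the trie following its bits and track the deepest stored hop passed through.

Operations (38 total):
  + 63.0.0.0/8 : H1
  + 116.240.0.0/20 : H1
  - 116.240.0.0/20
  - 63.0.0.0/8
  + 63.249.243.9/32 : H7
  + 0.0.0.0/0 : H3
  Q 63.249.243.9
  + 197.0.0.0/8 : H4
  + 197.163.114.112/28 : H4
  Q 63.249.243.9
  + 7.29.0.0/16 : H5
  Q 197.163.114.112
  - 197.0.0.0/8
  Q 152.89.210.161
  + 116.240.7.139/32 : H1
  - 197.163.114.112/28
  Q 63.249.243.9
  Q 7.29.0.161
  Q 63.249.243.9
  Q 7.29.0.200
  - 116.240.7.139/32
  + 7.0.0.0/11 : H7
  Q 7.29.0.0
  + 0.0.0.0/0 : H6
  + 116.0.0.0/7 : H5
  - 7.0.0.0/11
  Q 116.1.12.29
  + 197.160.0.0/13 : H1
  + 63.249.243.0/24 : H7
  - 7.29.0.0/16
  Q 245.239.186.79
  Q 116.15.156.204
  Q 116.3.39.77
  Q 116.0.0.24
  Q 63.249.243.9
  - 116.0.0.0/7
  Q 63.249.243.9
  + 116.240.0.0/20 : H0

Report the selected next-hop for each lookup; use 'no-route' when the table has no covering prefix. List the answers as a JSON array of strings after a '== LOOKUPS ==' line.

Apply in order:
  + 63.0.0.0/8 (H1) depth=8
  + 116.240.0.0/20 (H1) depth=20
  del 116.240.0.0/20 (clear depth 20)
  del 63.0.0.0/8 (clear depth 8)
  + 63.249.243.9/32 (H7) depth=32
  + 0.0.0.0/0 (H3) depth=0
  ? 63.249.243.9  path d0:H3→d1:-→d2:-→d3:-→d4:-→d5:-→d6:-→d7:-→d8:-→d9:-→d10:-→d11:-→d12:-→d13:-→d14:-→d15:-→d16:-→d17:-→d18:-→d19:-→d20:-→d21:-→d22:-→d23:-→d24:-→d25:-→d26:-→d27:-→d28:-→d29:-→d30:-→d31:-→d32:H7  best=H7
  + 197.0.0.0/8 (H4) depth=8
  + 197.163.114.112/28 (H4) depth=28
  ? 63.249.243.9  path d0:H3→d1:-→d2:-→d3:-→d4:-→d5:-→d6:-→d7:-→d8:-→d9:-→d10:-→d11:-→d12:-→d13:-→d14:-→d15:-→d16:-→d17:-→d18:-→d19:-→d20:-→d21:-→d22:-→d23:-→d24:-→d25:-→d26:-→d27:-→d28:-→d29:-→d30:-→d31:-→d32:H7  best=H7
  + 7.29.0.0/16 (H5) depth=16
  ? 197.163.114.112  path d0:H3→d1:-→d2:-→d3:-→d4:-→d5:-→d6:-→d7:-→d8:H4→d9:-→d10:-→d11:-→d12:-→d13:-→d14:-→d15:-→d16:-→d17:-→d18:-→d19:-→d20:-→d21:-→d22:-→d23:-→d24:-→d25:-→d26:-→d27:-→d28:H4  best=H4
  del 197.0.0.0/8 (clear depth 8)
  ? 152.89.210.161  path d0:H3→d1:-  best=H3
  + 116.240.7.139/32 (H1) depth=32
  del 197.163.114.112/28 (clear depth 28)
  ? 63.249.243.9  path d0:H3→d1:-→d2:-→d3:-→d4:-→d5:-→d6:-→d7:-→d8:-→d9:-→d10:-→d11:-→d12:-→d13:-→d14:-→d15:-→d16:-→d17:-→d18:-→d19:-→d20:-→d21:-→d22:-→d23:-→d24:-→d25:-→d26:-→d27:-→d28:-→d29:-→d30:-→d31:-→d32:H7  best=H7
  ? 7.29.0.161  path d0:H3→d1:-→d2:-→d3:-→d4:-→d5:-→d6:-→d7:-→d8:-→d9:-→d10:-→d11:-→d12:-→d13:-→d14:-→d15:-→d16:H5  best=H5
  ? 63.249.243.9  path d0:H3→d1:-→d2:-→d3:-→d4:-→d5:-→d6:-→d7:-→d8:-→d9:-→d10:-→d11:-→d12:-→d13:-→d14:-→d15:-→d16:-→d17:-→d18:-→d19:-→d20:-→d21:-→d22:-→d23:-→d24:-→d25:-→d26:-→d27:-→d28:-→d29:-→d30:-→d31:-→d32:H7  best=H7
  ? 7.29.0.200  path d0:H3→d1:-→d2:-→d3:-→d4:-→d5:-→d6:-→d7:-→d8:-→d9:-→d10:-→d11:-→d12:-→d13:-→d14:-→d15:-→d16:H5  best=H5
  del 116.240.7.139/32 (clear depth 32)
  + 7.0.0.0/11 (H7) depth=11
  ? 7.29.0.0  path d0:H3→d1:-→d2:-→d3:-→d4:-→d5:-→d6:-→d7:-→d8:-→d9:-→d10:-→d11:H7→d12:-→d13:-→d14:-→d15:-→d16:H5  best=H5
  + 0.0.0.0/0 (H6) depth=0
  + 116.0.0.0/7 (H5) depth=7
  del 7.0.0.0/11 (clear depth 11)
  ? 116.1.12.29  path d0:H6→d1:-→d2:-→d3:-→d4:-→d5:-→d6:-→d7:H5→d8:-  best=H5
  + 197.160.0.0/13 (H1) depth=13
  + 63.249.243.0/24 (H7) depth=24
  del 7.29.0.0/16 (clear depth 16)
  ? 245.239.186.79  path d0:H6→d1:-→d2:-  best=H6
  ? 116.15.156.204  path d0:H6→d1:-→d2:-→d3:-→d4:-→d5:-→d6:-→d7:H5→d8:-  best=H5
  ? 116.3.39.77  path d0:H6→d1:-→d2:-→d3:-→d4:-→d5:-→d6:-→d7:H5→d8:-  best=H5
  ? 116.0.0.24  path d0:H6→d1:-→d2:-→d3:-→d4:-→d5:-→d6:-→d7:H5→d8:-  best=H5
  ? 63.249.243.9  path d0:H6→d1:-→d2:-→d3:-→d4:-→d5:-→d6:-→d7:-→d8:-→d9:-→d10:-→d11:-→d12:-→d13:-→d14:-→d15:-→d16:-→d17:-→d18:-→d19:-→d20:-→d21:-→d22:-→d23:-→d24:H7→d25:-→d26:-→d27:-→d28:-→d29:-→d30:-→d31:-→d32:H7  best=H7
  del 116.0.0.0/7 (clear depth 7)
  ? 63.249.243.9  path d0:H6→d1:-→d2:-→d3:-→d4:-→d5:-→d6:-→d7:-→d8:-→d9:-→d10:-→d11:-→d12:-→d13:-→d14:-→d15:-→d16:-→d17:-→d18:-→d19:-→d20:-→d21:-→d22:-→d23:-→d24:H7→d25:-→d26:-→d27:-→d28:-→d29:-→d30:-→d31:-→d32:H7  best=H7
  + 116.240.0.0/20 (H0) depth=20

== LOOKUPS ==
["H7","H7","H4","H3","H7","H5","H7","H5","H5","H5","H6","H5","H5","H5","H7","H7"]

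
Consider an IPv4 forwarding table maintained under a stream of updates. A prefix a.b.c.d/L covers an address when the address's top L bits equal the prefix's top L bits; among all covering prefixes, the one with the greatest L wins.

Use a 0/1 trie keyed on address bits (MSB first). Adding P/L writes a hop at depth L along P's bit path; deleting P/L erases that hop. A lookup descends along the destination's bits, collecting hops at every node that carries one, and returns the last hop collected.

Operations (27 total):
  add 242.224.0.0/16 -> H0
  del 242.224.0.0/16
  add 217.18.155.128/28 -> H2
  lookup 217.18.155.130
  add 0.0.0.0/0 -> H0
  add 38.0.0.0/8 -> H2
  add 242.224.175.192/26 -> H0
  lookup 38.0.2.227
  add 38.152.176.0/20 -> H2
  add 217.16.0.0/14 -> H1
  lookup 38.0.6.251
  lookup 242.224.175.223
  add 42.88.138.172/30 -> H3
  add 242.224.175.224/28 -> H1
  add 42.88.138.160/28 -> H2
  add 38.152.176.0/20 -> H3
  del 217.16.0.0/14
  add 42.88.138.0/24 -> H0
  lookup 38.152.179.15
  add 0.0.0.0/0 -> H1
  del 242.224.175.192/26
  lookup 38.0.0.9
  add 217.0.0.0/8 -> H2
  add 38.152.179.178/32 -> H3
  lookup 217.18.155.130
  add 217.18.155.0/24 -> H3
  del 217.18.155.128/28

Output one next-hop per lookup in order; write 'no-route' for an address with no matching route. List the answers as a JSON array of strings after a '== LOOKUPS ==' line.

Apply in order:
  add 242.224.0.0/16 -> H0 at depth 16
  - 242.224.0.0/16 clear@16
  add 217.18.155.128/28 -> H2 at depth 28
  lookup 217.18.155.130: bits 1101100100010010100110111000 walk d0:-→d1:-→d2:-→d3:-→d4:-→d5:-→d6:-→d7:-→d8:-→d9:-→d10:-→d11:-→d12:-→d13:-→d14:-→d15:-→d16:-→d17:-→d18:-→d19:-→d20:-→d21:-→d22:-→d23:-→d24:-→d25:-→d26:-→d27:-→d28:H2 -> H2
  add 0.0.0.0/0 -> H0 at depth 0
  add 38.0.0.0/8 -> H2 at depth 8
  add 242.224.175.192/26 -> H0 at depth 26
  lookup 38.0.2.227: bits 00100110 walk d0:H0→d1:-→d2:-→d3:-→d4:-→d5:-→d6:-→d7:-→d8:H2 -> H2
  add 38.152.176.0/20 -> H2 at depth 20
  add 217.16.0.0/14 -> H1 at depth 14
  lookup 38.0.6.251: bits 00100110 walk d0:H0→d1:-→d2:-→d3:-→d4:-→d5:-→d6:-→d7:-→d8:H2 -> H2
  lookup 242.224.175.223: bits 11110010111000001010111111 walk d0:H0→d1:-→d2:-→d3:-→d4:-→d5:-→d6:-→d7:-→d8:-→d9:-→d10:-→d11:-→d12:-→d13:-→d14:-→d15:-→d16:-→d17:-→d18:-→d19:-→d20:-→d21:-→d22:-→d23:-→d24:-→d25:-→d26:H0 -> H0
  add 42.88.138.172/30 -> H3 at depth 30
  add 242.224.175.224/28 -> H1 at depth 28
  add 42.88.138.160/28 -> H2 at depth 28
  add 38.152.176.0/20 -> H3 at depth 20
  - 217.16.0.0/14 clear@14
  add 42.88.138.0/24 -> H0 at depth 24
  lookup 38.152.179.15: bits 00100110100110001011 walk d0:H0→d1:-→d2:-→d3:-→d4:-→d5:-→d6:-→d7:-→d8:H2→d9:-→d10:-→d11:-→d12:-→d13:-→d14:-→d15:-→d16:-→d17:-→d18:-→d19:-→d20:H3 -> H3
  add 0.0.0.0/0 -> H1 at depth 0
  - 242.224.175.192/26 clear@26
  lookup 38.0.0.9: bits 00100110 walk d0:H1→d1:-→d2:-→d3:-→d4:-→d5:-→d6:-→d7:-→d8:H2 -> H2
  add 217.0.0.0/8 -> H2 at depth 8
  add 38.152.179.178/32 -> H3 at depth 32
  lookup 217.18.155.130: bits 1101100100010010100110111000 walk d0:H1→d1:-→d2:-→d3:-→d4:-→d5:-→d6:-→d7:-→d8:H2→d9:-→d10:-→d11:-→d12:-→d13:-→d14:-→d15:-→d16:-→d17:-→d18:-→d19:-→d20:-→d21:-→d22:-→d23:-→d24:-→d25:-→d26:-→d27:-→d28:H2 -> H2
  add 217.18.155.0/24 -> H3 at depth 24
  - 217.18.155.128/28 clear@28

== LOOKUPS ==
["H2","H2","H2","H0","H3","H2","H2"]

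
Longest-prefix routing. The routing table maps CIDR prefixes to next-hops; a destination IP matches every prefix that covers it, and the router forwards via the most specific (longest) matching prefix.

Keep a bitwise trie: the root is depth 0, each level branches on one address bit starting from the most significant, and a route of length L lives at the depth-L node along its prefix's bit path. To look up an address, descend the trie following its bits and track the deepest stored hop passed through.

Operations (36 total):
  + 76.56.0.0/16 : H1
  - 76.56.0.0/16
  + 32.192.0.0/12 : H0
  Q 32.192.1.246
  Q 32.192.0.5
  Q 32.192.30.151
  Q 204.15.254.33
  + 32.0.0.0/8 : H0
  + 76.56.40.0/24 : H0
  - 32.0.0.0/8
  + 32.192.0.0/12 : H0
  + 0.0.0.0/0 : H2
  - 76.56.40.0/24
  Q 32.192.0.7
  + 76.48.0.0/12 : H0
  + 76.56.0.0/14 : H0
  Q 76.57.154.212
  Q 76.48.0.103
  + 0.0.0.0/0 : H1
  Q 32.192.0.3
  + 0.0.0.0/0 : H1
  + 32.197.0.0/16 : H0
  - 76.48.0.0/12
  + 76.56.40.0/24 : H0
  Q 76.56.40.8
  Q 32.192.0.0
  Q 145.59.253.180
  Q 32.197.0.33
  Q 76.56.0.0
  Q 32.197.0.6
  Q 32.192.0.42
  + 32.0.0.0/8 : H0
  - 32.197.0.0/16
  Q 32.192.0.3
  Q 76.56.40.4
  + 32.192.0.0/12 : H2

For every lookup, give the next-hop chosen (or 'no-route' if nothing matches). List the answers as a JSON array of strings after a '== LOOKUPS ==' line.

Apply in order:
  add 76.56.0.0/16 -> H1 at depth 16
  del 76.56.0.0/16 (clear depth 16)
  add 32.192.0.0/12 -> H0 at depth 12
  Q 32.192.1.246: descend 001000001100 ; hops seen [H0] ; pick H0
  Q 32.192.0.5: descend 001000001100 ; hops seen [H0] ; pick H0
  Q 32.192.30.151: descend 001000001100 ; hops seen [H0] ; pick H0
  Q 204.15.254.33: descend ε ; hops seen [∅] ; pick no-route
  add 32.0.0.0/8 -> H0 at depth 8
  add 76.56.40.0/24 -> H0 at depth 24
  del 32.0.0.0/8 (clear depth 8)
  add 32.192.0.0/12 -> H0 at depth 12
  add 0.0.0.0/0 -> H2 at depth 0
  del 76.56.40.0/24 (clear depth 24)
  Q 32.192.0.7: descend 001000001100 ; hops seen [H2,H0] ; pick H0
  add 76.48.0.0/12 -> H0 at depth 12
  add 76.56.0.0/14 -> H0 at depth 14
  Q 76.57.154.212: descend 010011000011100 ; hops seen [H2,H0,H0] ; pick H0
  Q 76.48.0.103: descend 010011000011 ; hops seen [H2,H0] ; pick H0
  add 0.0.0.0/0 -> H1 at depth 0
  Q 32.192.0.3: descend 001000001100 ; hops seen [H1,H0] ; pick H0
  add 0.0.0.0/0 -> H1 at depth 0
  add 32.197.0.0/16 -> H0 at depth 16
  del 76.48.0.0/12 (clear depth 12)
  add 76.56.40.0/24 -> H0 at depth 24
  Q 76.56.40.8: descend 010011000011100000101000 ; hops seen [H1,H0,H0] ; pick H0
  Q 32.192.0.0: descend 0010000011000 ; hops seen [H1,H0] ; pick H0
  Q 145.59.253.180: descend ε ; hops seen [H1] ; pick H1
  Q 32.197.0.33: descend 0010000011000101 ; hops seen [H1,H0,H0] ; pick H0
  Q 76.56.0.0: descend 010011000011100000 ; hops seen [H1,H0] ; pick H0
  Q 32.197.0.6: descend 0010000011000101 ; hops seen [H1,H0,H0] ; pick H0
  Q 32.192.0.42: descend 0010000011000 ; hops seen [H1,H0] ; pick H0
  add 32.0.0.0/8 -> H0 at depth 8
  del 32.197.0.0/16 (clear depth 16)
  Q 32.192.0.3: descend 0010000011000 ; hops seen [H1,H0,H0] ; pick H0
  Q 76.56.40.4: descend 010011000011100000101000 ; hops seen [H1,H0,H0] ; pick H0
  add 32.192.0.0/12 -> H2 at depth 12

== LOOKUPS ==
["H0","H0","H0","no-route","H0","H0","H0","H0","H0","H0","H1","H0","H0","H0","H0","H0","H0"]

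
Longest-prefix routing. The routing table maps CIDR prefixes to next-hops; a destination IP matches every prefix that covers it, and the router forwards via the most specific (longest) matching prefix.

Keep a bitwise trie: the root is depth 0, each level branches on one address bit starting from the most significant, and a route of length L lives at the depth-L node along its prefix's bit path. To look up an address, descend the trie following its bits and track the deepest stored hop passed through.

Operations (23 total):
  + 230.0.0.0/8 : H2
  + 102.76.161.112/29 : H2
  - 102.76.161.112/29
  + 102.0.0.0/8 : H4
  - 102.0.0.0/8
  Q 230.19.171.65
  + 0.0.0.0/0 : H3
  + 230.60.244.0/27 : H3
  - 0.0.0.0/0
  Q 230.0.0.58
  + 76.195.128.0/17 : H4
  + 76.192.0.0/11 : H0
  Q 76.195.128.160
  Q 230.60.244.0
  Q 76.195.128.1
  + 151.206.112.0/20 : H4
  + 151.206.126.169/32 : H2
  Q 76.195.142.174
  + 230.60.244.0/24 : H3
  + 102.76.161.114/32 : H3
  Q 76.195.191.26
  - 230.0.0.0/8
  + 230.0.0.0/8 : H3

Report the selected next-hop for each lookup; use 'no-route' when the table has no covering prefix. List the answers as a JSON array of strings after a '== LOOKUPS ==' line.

Apply in order:
  + 230.0.0.0/8 (H2) depth=8
  + 102.76.161.112/29 (H2) depth=29
  - 102.76.161.112/29 clear@29
  + 102.0.0.0/8 (H4) depth=8
  - 102.0.0.0/8 clear@8
  ? 230.19.171.65  path d0:-→d1:-→d2:-→d3:-→d4:-→d5:-→d6:-→d7:-→d8:H2  best=H2
  + 0.0.0.0/0 (H3) depth=0
  + 230.60.244.0/27 (H3) depth=27
  - 0.0.0.0/0 clear@0
  ? 230.0.0.58  path d0:-→d1:-→d2:-→d3:-→d4:-→d5:-→d6:-→d7:-→d8:H2→d9:-→d10:-  best=H2
  + 76.195.128.0/17 (H4) depth=17
  + 76.192.0.0/11 (H0) depth=11
  ? 76.195.128.160  path d0:-→d1:-→d2:-→d3:-→d4:-→d5:-→d6:-→d7:-→d8:-→d9:-→d10:-→d11:H0→d12:-→d13:-→d14:-→d15:-→d16:-→d17:H4  best=H4
  ? 230.60.244.0  path d0:-→d1:-→d2:-→d3:-→d4:-→d5:-→d6:-→d7:-→d8:H2→d9:-→d10:-→d11:-→d12:-→d13:-→d14:-→d15:-→d16:-→d17:-→d18:-→d19:-→d20:-→d21:-→d22:-→d23:-→d24:-→d25:-→d26:-→d27:H3  best=H3
  ? 76.195.128.1  path d0:-→d1:-→d2:-→d3:-→d4:-→d5:-→d6:-→d7:-→d8:-→d9:-→d10:-→d11:H0→d12:-→d13:-→d14:-→d15:-→d16:-→d17:H4  best=H4
  + 151.206.112.0/20 (H4) depth=20
  + 151.206.126.169/32 (H2) depth=32
  ? 76.195.142.174  path d0:-→d1:-→d2:-→d3:-→d4:-→d5:-→d6:-→d7:-→d8:-→d9:-→d10:-→d11:H0→d12:-→d13:-→d14:-→d15:-→d16:-→d17:H4  best=H4
  + 230.60.244.0/24 (H3) depth=24
  + 102.76.161.114/32 (H3) depth=32
  ? 76.195.191.26  path d0:-→d1:-→d2:-→d3:-→d4:-→d5:-→d6:-→d7:-→d8:-→d9:-→d10:-→d11:H0→d12:-→d13:-→d14:-→d15:-→d16:-→d17:H4  best=H4
  - 230.0.0.0/8 clear@8
  + 230.0.0.0/8 (H3) depth=8

== LOOKUPS ==
["H2","H2","H4","H3","H4","H4","H4"]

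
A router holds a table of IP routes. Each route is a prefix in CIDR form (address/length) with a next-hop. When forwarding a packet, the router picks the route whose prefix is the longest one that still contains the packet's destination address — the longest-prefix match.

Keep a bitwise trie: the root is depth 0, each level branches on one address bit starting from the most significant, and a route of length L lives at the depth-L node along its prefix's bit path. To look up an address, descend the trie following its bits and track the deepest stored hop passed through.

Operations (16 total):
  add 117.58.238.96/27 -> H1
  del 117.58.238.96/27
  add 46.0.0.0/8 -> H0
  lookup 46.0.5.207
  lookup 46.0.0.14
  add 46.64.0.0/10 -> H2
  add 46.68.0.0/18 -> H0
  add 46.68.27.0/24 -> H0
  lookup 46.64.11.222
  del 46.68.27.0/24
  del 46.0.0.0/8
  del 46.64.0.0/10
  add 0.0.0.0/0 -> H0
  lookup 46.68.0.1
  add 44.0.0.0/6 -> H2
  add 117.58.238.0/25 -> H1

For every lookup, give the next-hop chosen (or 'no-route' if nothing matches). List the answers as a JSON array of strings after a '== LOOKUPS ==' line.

Trace:
  + 117.58.238.96/27 (H1) depth=27
  del 117.58.238.96/27 (clear depth 27)
  + 46.0.0.0/8 (H0) depth=8
  Q 46.0.5.207: descend 00101110 ; hops seen [H0] ; pick H0
  Q 46.0.0.14: descend 00101110 ; hops seen [H0] ; pick H0
  + 46.64.0.0/10 (H2) depth=10
  + 46.68.0.0/18 (H0) depth=18
  + 46.68.27.0/24 (H0) depth=24
  Q 46.64.11.222: descend 0010111001000 ; hops seen [H0,H2] ; pick H2
  del 46.68.27.0/24 (clear depth 24)
  del 46.0.0.0/8 (clear depth 8)
  del 46.64.0.0/10 (clear depth 10)
  + 0.0.0.0/0 (H0) depth=0
  Q 46.68.0.1: descend 0010111001000100000 ; hops seen [H0,H0] ; pick H0
  + 44.0.0.0/6 (H2) depth=6
  + 117.58.238.0/25 (H1) depth=25

== LOOKUPS ==
["H0","H0","H2","H0"]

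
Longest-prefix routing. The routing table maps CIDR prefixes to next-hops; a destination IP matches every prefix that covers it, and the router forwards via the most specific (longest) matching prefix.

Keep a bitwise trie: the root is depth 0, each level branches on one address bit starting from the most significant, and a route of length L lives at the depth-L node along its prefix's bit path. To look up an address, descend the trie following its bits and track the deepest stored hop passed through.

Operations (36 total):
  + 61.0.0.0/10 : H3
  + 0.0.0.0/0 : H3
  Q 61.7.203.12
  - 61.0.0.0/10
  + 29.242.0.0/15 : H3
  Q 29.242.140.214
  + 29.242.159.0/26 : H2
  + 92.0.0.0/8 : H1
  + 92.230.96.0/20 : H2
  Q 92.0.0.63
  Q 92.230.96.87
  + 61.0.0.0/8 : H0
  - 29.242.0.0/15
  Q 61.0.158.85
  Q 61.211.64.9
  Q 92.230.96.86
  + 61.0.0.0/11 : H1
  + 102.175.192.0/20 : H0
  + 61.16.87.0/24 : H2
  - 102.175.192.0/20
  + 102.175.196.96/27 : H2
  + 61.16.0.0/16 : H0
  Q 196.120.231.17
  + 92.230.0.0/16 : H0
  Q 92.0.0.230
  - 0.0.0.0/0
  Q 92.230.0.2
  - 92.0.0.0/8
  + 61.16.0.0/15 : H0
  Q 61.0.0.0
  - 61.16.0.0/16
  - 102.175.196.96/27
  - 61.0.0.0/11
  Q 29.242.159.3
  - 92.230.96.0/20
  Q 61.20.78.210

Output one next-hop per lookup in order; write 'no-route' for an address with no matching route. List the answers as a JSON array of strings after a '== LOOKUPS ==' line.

Trace:
  add 61.0.0.0/10 -> H3 at depth 10
  add 0.0.0.0/0 -> H3 at depth 0
  ? 61.7.203.12  path d0:H3→d1:-→d2:-→d3:-→d4:-→d5:-→d6:-→d7:-→d8:-→d9:-→d10:H3  best=H3
  del 61.0.0.0/10 (clear depth 10)
  add 29.242.0.0/15 -> H3 at depth 15
  ? 29.242.140.214  path d0:H3→d1:-→d2:-→d3:-→d4:-→d5:-→d6:-→d7:-→d8:-→d9:-→d10:-→d11:-→d12:-→d13:-→d14:-→d15:H3  best=H3
  add 29.242.159.0/26 -> H2 at depth 26
  add 92.0.0.0/8 -> H1 at depth 8
  add 92.230.96.0/20 -> H2 at depth 20
  ? 92.0.0.63  path d0:H3→d1:-→d2:-→d3:-→d4:-→d5:-→d6:-→d7:-→d8:H1  best=H1
  ? 92.230.96.87  path d0:H3→d1:-→d2:-→d3:-→d4:-→d5:-→d6:-→d7:-→d8:H1→d9:-→d10:-→d11:-→d12:-→d13:-→d14:-→d15:-→d16:-→d17:-→d18:-→d19:-→d20:H2  best=H2
  add 61.0.0.0/8 -> H0 at depth 8
  del 29.242.0.0/15 (clear depth 15)
  ? 61.0.158.85  path d0:H3→d1:-→d2:-→d3:-→d4:-→d5:-→d6:-→d7:-→d8:H0→d9:-→d10:-  best=H0
  ? 61.211.64.9  path d0:H3→d1:-→d2:-→d3:-→d4:-→d5:-→d6:-→d7:-→d8:H0  best=H0
  ? 92.230.96.86  path d0:H3→d1:-→d2:-→d3:-→d4:-→d5:-→d6:-→d7:-→d8:H1→d9:-→d10:-→d11:-→d12:-→d13:-→d14:-→d15:-→d16:-→d17:-→d18:-→d19:-→d20:H2  best=H2
  add 61.0.0.0/11 -> H1 at depth 11
  add 102.175.192.0/20 -> H0 at depth 20
  add 61.16.87.0/24 -> H2 at depth 24
  del 102.175.192.0/20 (clear depth 20)
  add 102.175.196.96/27 -> H2 at depth 27
  add 61.16.0.0/16 -> H0 at depth 16
  ? 196.120.231.17  path d0:H3  best=H3
  add 92.230.0.0/16 -> H0 at depth 16
  ? 92.0.0.230  path d0:H3→d1:-→d2:-→d3:-→d4:-→d5:-→d6:-→d7:-→d8:H1  best=H1
  del 0.0.0.0/0 (clear depth 0)
  ? 92.230.0.2  path d0:-→d1:-→d2:-→d3:-→d4:-→d5:-→d6:-→d7:-→d8:H1→d9:-→d10:-→d11:-→d12:-→d13:-→d14:-→d15:-→d16:H0→d17:-  best=H0
  del 92.0.0.0/8 (clear depth 8)
  add 61.16.0.0/15 -> H0 at depth 15
  ? 61.0.0.0  path d0:-→d1:-→d2:-→d3:-→d4:-→d5:-→d6:-→d7:-→d8:H0→d9:-→d10:-→d11:H1  best=H1
  del 61.16.0.0/16 (clear depth 16)
  del 102.175.196.96/27 (clear depth 27)
  del 61.0.0.0/11 (clear depth 11)
  ? 29.242.159.3  path d0:-→d1:-→d2:-→d3:-→d4:-→d5:-→d6:-→d7:-→d8:-→d9:-→d10:-→d11:-→d12:-→d13:-→d14:-→d15:-→d16:-→d17:-→d18:-→d19:-→d20:-→d21:-→d22:-→d23:-→d24:-→d25:-→d26:H2  best=H2
  del 92.230.96.0/20 (clear depth 20)
  ? 61.20.78.210  path d0:-→d1:-→d2:-→d3:-→d4:-→d5:-→d6:-→d7:-→d8:H0→d9:-→d10:-→d11:-→d12:-→d13:-  best=H0

== LOOKUPS ==
["H3","H3","H1","H2","H0","H0","H2","H3","H1","H0","H1","H2","H0"]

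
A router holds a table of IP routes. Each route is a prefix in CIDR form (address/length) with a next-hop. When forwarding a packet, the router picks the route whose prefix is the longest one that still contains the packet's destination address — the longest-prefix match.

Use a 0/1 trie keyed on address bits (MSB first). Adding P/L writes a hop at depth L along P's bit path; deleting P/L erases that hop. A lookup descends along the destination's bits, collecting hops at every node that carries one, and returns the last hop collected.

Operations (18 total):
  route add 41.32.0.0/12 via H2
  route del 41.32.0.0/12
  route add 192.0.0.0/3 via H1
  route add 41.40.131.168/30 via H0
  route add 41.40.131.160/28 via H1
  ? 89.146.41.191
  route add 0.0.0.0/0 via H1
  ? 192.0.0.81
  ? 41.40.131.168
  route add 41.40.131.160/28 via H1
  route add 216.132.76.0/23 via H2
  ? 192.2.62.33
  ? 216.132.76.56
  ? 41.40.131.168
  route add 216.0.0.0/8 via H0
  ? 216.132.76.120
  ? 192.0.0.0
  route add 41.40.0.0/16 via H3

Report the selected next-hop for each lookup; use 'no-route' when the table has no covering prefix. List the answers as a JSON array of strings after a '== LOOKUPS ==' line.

Process each operation:
  + 41.32.0.0/12 (H2) depth=12
  - 41.32.0.0/12 clear@12
  + 192.0.0.0/3 (H1) depth=3
  + 41.40.131.168/30 (H0) depth=30
  + 41.40.131.160/28 (H1) depth=28
  Q 89.146.41.191: descend 0 ; hops seen [∅] ; pick no-route
  + 0.0.0.0/0 (H1) depth=0
  Q 192.0.0.81: descend 110 ; hops seen [H1,H1] ; pick H1
  Q 41.40.131.168: descend 001010010010100010000011101010 ; hops seen [H1,H1,H0] ; pick H0
  + 41.40.131.160/28 (H1) depth=28
  + 216.132.76.0/23 (H2) depth=23
  Q 192.2.62.33: descend 110 ; hops seen [H1,H1] ; pick H1
  Q 216.132.76.56: descend 11011000100001000100110 ; hops seen [H1,H1,H2] ; pick H2
  Q 41.40.131.168: descend 001010010010100010000011101010 ; hops seen [H1,H1,H0] ; pick H0
  + 216.0.0.0/8 (H0) depth=8
  Q 216.132.76.120: descend 11011000100001000100110 ; hops seen [H1,H1,H0,H2] ; pick H2
  Q 192.0.0.0: descend 110 ; hops seen [H1,H1] ; pick H1
  + 41.40.0.0/16 (H3) depth=16

== LOOKUPS ==
["no-route","H1","H0","H1","H2","H0","H2","H1"]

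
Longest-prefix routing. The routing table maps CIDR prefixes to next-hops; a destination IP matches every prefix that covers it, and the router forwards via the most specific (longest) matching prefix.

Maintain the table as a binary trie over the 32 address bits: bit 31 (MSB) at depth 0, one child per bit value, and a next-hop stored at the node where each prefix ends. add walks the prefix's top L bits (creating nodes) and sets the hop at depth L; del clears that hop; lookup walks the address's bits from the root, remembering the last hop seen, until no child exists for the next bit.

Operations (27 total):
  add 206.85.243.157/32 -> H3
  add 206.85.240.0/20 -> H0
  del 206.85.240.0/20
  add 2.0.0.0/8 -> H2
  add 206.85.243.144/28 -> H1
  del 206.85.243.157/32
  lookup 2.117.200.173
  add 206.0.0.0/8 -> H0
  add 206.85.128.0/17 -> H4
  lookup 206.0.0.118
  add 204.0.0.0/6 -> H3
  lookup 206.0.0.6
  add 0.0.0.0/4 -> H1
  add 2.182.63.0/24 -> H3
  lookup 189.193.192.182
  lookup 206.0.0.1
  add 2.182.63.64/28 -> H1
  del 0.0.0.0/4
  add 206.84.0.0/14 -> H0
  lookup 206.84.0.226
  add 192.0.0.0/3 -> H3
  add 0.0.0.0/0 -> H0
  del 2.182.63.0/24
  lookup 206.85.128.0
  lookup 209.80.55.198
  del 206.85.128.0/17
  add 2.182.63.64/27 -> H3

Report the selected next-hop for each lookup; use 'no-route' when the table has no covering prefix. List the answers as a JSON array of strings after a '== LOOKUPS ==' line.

Trace:
  + 206.85.243.157/32 (H3) depth=32
  + 206.85.240.0/20 (H0) depth=20
  - 206.85.240.0/20 clear@20
  + 2.0.0.0/8 (H2) depth=8
  + 206.85.243.144/28 (H1) depth=28
  - 206.85.243.157/32 clear@32
  ? 2.117.200.173  path d0:-→d1:-→d2:-→d3:-→d4:-→d5:-→d6:-→d7:-→d8:H2  best=H2
  + 206.0.0.0/8 (H0) depth=8
  + 206.85.128.0/17 (H4) depth=17
  ? 206.0.0.118  path d0:-→d1:-→d2:-→d3:-→d4:-→d5:-→d6:-→d7:-→d8:H0→d9:-  best=H0
  + 204.0.0.0/6 (H3) depth=6
  ? 206.0.0.6  path d0:-→d1:-→d2:-→d3:-→d4:-→d5:-→d6:H3→d7:-→d8:H0→d9:-  best=H0
  + 0.0.0.0/4 (H1) depth=4
  + 2.182.63.0/24 (H3) depth=24
  ? 189.193.192.182  path d0:-→d1:-  best=no-route
  ? 206.0.0.1  path d0:-→d1:-→d2:-→d3:-→d4:-→d5:-→d6:H3→d7:-→d8:H0→d9:-  best=H0
  + 2.182.63.64/28 (H1) depth=28
  - 0.0.0.0/4 clear@4
  + 206.84.0.0/14 (H0) depth=14
  ? 206.84.0.226  path d0:-→d1:-→d2:-→d3:-→d4:-→d5:-→d6:H3→d7:-→d8:H0→d9:-→d10:-→d11:-→d12:-→d13:-→d14:H0→d15:-  best=H0
  + 192.0.0.0/3 (H3) depth=3
  + 0.0.0.0/0 (H0) depth=0
  - 2.182.63.0/24 clear@24
  ? 206.85.128.0  path d0:H0→d1:-→d2:-→d3:H3→d4:-→d5:-→d6:H3→d7:-→d8:H0→d9:-→d10:-→d11:-→d12:-→d13:-→d14:H0→d15:-→d16:-→d17:H4  best=H4
  ? 209.80.55.198  path d0:H0→d1:-→d2:-→d3:H3  best=H3
  - 206.85.128.0/17 clear@17
  + 2.182.63.64/27 (H3) depth=27

== LOOKUPS ==
["H2","H0","H0","no-route","H0","H0","H4","H3"]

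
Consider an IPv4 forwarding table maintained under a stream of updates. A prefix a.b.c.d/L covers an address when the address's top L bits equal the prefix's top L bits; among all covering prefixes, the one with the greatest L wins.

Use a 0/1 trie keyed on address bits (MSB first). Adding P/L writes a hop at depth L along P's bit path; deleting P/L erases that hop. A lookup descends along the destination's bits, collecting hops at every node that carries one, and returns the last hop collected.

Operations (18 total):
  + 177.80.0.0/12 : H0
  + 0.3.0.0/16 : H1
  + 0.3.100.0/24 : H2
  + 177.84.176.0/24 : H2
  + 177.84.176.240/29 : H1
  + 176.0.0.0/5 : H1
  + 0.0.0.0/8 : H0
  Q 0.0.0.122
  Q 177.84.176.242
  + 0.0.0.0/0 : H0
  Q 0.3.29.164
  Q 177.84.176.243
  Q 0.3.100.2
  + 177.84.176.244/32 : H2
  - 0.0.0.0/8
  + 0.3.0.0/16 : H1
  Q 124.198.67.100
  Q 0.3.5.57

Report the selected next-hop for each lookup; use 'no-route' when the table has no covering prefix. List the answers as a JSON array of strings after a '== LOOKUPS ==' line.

Apply in order:
  + 177.80.0.0/12 (H0) depth=12
  + 0.3.0.0/16 (H1) depth=16
  + 0.3.100.0/24 (H2) depth=24
  + 177.84.176.0/24 (H2) depth=24
  + 177.84.176.240/29 (H1) depth=29
  + 176.0.0.0/5 (H1) depth=5
  + 0.0.0.0/8 (H0) depth=8
  ? 0.0.0.122  path d0:-→d1:-→d2:-→d3:-→d4:-→d5:-→d6:-→d7:-→d8:H0→d9:-→d10:-→d11:-→d12:-→d13:-→d14:-  best=H0
  ? 177.84.176.242  path d0:-→d1:-→d2:-→d3:-→d4:-→d5:H1→d6:-→d7:-→d8:-→d9:-→d10:-→d11:-→d12:H0→d13:-→d14:-→d15:-→d16:-→d17:-→d18:-→d19:-→d20:-→d21:-→d22:-→d23:-→d24:H2→d25:-→d26:-→d27:-→d28:-→d29:H1  best=H1
  + 0.0.0.0/0 (H0) depth=0
  ? 0.3.29.164  path d0:H0→d1:-→d2:-→d3:-→d4:-→d5:-→d6:-→d7:-→d8:H0→d9:-→d10:-→d11:-→d12:-→d13:-→d14:-→d15:-→d16:H1→d17:-  best=H1
  ? 177.84.176.243  path d0:H0→d1:-→d2:-→d3:-→d4:-→d5:H1→d6:-→d7:-→d8:-→d9:-→d10:-→d11:-→d12:H0→d13:-→d14:-→d15:-→d16:-→d17:-→d18:-→d19:-→d20:-→d21:-→d22:-→d23:-→d24:H2→d25:-→d26:-→d27:-→d28:-→d29:H1  best=H1
  ? 0.3.100.2  path d0:H0→d1:-→d2:-→d3:-→d4:-→d5:-→d6:-→d7:-→d8:H0→d9:-→d10:-→d11:-→d12:-→d13:-→d14:-→d15:-→d16:H1→d17:-→d18:-→d19:-→d20:-→d21:-→d22:-→d23:-→d24:H2  best=H2
  + 177.84.176.244/32 (H2) depth=32
  - 0.0.0.0/8 clear@8
  + 0.3.0.0/16 (H1) depth=16
  ? 124.198.67.100  path d0:H0→d1:-  best=H0
  ? 0.3.5.57  path d0:H0→d1:-→d2:-→d3:-→d4:-→d5:-→d6:-→d7:-→d8:-→d9:-→d10:-→d11:-→d12:-→d13:-→d14:-→d15:-→d16:H1→d17:-  best=H1

== LOOKUPS ==
["H0","H1","H1","H1","H2","H0","H1"]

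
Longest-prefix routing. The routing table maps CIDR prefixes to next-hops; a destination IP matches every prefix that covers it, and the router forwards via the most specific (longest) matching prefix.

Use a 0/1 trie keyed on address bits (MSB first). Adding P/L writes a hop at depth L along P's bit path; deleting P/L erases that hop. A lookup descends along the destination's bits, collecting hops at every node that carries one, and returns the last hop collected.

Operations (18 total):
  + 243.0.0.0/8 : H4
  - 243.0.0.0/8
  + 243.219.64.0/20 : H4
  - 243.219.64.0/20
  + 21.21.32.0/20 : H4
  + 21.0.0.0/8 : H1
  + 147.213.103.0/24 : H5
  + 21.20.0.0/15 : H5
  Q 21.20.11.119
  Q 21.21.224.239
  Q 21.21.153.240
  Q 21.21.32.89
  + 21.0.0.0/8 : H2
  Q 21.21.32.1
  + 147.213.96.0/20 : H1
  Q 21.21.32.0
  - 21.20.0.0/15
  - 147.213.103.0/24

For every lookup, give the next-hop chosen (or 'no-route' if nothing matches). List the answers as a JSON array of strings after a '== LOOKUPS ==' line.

Process each operation:
  add 243.0.0.0/8 -> H4 at depth 8
  del 243.0.0.0/8 (clear depth 8)
  add 243.219.64.0/20 -> H4 at depth 20
  del 243.219.64.0/20 (clear depth 20)
  add 21.21.32.0/20 -> H4 at depth 20
  add 21.0.0.0/8 -> H1 at depth 8
  add 147.213.103.0/24 -> H5 at depth 24
  add 21.20.0.0/15 -> H5 at depth 15
  Q 21.20.11.119: descend 000101010001010 ; hops seen [H1,H5] ; pick H5
  Q 21.21.224.239: descend 0001010100010101 ; hops seen [H1,H5] ; pick H5
  Q 21.21.153.240: descend 0001010100010101 ; hops seen [H1,H5] ; pick H5
  Q 21.21.32.89: descend 00010101000101010010 ; hops seen [H1,H5,H4] ; pick H4
  add 21.0.0.0/8 -> H2 at depth 8
  Q 21.21.32.1: descend 00010101000101010010 ; hops seen [H2,H5,H4] ; pick H4
  add 147.213.96.0/20 -> H1 at depth 20
  Q 21.21.32.0: descend 00010101000101010010 ; hops seen [H2,H5,H4] ; pick H4
  del 21.20.0.0/15 (clear depth 15)
  del 147.213.103.0/24 (clear depth 24)

== LOOKUPS ==
["H5","H5","H5","H4","H4","H4"]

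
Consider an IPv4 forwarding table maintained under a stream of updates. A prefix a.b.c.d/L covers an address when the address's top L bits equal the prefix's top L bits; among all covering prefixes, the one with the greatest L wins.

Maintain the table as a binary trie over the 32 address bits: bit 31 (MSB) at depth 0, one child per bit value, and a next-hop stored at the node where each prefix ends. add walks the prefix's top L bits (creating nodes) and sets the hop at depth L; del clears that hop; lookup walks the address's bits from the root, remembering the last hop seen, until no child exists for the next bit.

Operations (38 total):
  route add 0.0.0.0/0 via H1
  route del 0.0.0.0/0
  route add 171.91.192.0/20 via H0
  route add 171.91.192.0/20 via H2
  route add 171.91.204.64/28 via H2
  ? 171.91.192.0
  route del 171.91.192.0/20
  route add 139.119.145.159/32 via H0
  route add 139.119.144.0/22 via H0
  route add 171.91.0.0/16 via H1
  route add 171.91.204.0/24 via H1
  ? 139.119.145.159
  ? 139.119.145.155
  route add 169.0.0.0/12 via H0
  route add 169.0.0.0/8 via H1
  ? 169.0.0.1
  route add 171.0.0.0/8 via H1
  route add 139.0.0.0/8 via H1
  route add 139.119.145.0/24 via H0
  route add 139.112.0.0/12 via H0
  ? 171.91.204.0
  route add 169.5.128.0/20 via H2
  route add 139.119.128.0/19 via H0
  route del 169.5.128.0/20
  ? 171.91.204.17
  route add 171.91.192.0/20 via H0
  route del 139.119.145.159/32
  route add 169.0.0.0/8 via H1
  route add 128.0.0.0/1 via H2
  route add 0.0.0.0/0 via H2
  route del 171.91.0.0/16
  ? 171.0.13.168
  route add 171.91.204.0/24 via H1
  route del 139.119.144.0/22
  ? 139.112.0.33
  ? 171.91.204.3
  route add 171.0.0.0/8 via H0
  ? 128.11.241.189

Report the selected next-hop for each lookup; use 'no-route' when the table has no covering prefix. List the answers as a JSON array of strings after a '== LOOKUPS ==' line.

Trace:
  add 0.0.0.0/0 -> H1 at depth 0
  - 0.0.0.0/0 clear@0
  add 171.91.192.0/20 -> H0 at depth 20
  add 171.91.192.0/20 -> H2 at depth 20
  add 171.91.204.64/28 -> H2 at depth 28
  ? 171.91.192.0  path d0:-→d1:-→d2:-→d3:-→d4:-→d5:-→d6:-→d7:-→d8:-→d9:-→d10:-→d11:-→d12:-→d13:-→d14:-→d15:-→d16:-→d17:-→d18:-→d19:-→d20:H2  best=H2
  - 171.91.192.0/20 clear@20
  add 139.119.145.159/32 -> H0 at depth 32
  add 139.119.144.0/22 -> H0 at depth 22
  add 171.91.0.0/16 -> H1 at depth 16
  add 171.91.204.0/24 -> H1 at depth 24
  ? 139.119.145.159  path d0:-→d1:-→d2:-→d3:-→d4:-→d5:-→d6:-→d7:-→d8:-→d9:-→d10:-→d11:-→d12:-→d13:-→d14:-→d15:-→d16:-→d17:-→d18:-→d19:-→d20:-→d21:-→d22:H0→d23:-→d24:-→d25:-→d26:-→d27:-→d28:-→d29:-→d30:-→d31:-→d32:H0  best=H0
  ? 139.119.145.155  path d0:-→d1:-→d2:-→d3:-→d4:-→d5:-→d6:-→d7:-→d8:-→d9:-→d10:-→d11:-→d12:-→d13:-→d14:-→d15:-→d16:-→d17:-→d18:-→d19:-→d20:-→d21:-→d22:H0→d23:-→d24:-→d25:-→d26:-→d27:-→d28:-→d29:-  best=H0
  add 169.0.0.0/12 -> H0 at depth 12
  add 169.0.0.0/8 -> H1 at depth 8
  ? 169.0.0.1  path d0:-→d1:-→d2:-→d3:-→d4:-→d5:-→d6:-→d7:-→d8:H1→d9:-→d10:-→d11:-→d12:H0  best=H0
  add 171.0.0.0/8 -> H1 at depth 8
  add 139.0.0.0/8 -> H1 at depth 8
  add 139.119.145.0/24 -> H0 at depth 24
  add 139.112.0.0/12 -> H0 at depth 12
  ? 171.91.204.0  path d0:-→d1:-→d2:-→d3:-→d4:-→d5:-→d6:-→d7:-→d8:H1→d9:-→d10:-→d11:-→d12:-→d13:-→d14:-→d15:-→d16:H1→d17:-→d18:-→d19:-→d20:-→d21:-→d22:-→d23:-→d24:H1→d25:-  best=H1
  add 169.5.128.0/20 -> H2 at depth 20
  add 139.119.128.0/19 -> H0 at depth 19
  - 169.5.128.0/20 clear@20
  ? 171.91.204.17  path d0:-→d1:-→d2:-→d3:-→d4:-→d5:-→d6:-→d7:-→d8:H1→d9:-→d10:-→d11:-→d12:-→d13:-→d14:-→d15:-→d16:H1→d17:-→d18:-→d19:-→d20:-→d21:-→d22:-→d23:-→d24:H1→d25:-  best=H1
  add 171.91.192.0/20 -> H0 at depth 20
  - 139.119.145.159/32 clear@32
  add 169.0.0.0/8 -> H1 at depth 8
  add 128.0.0.0/1 -> H2 at depth 1
  add 0.0.0.0/0 -> H2 at depth 0
  - 171.91.0.0/16 clear@16
  ? 171.0.13.168  path d0:H2→d1:H2→d2:-→d3:-→d4:-→d5:-→d6:-→d7:-→d8:H1→d9:-  best=H1
  add 171.91.204.0/24 -> H1 at depth 24
  - 139.119.144.0/22 clear@22
  ? 139.112.0.33  path d0:H2→d1:H2→d2:-→d3:-→d4:-→d5:-→d6:-→d7:-→d8:H1→d9:-→d10:-→d11:-→d12:H0→d13:-  best=H0
  ? 171.91.204.3  path d0:H2→d1:H2→d2:-→d3:-→d4:-→d5:-→d6:-→d7:-→d8:H1→d9:-→d10:-→d11:-→d12:-→d13:-→d14:-→d15:-→d16:-→d17:-→d18:-→d19:-→d20:H0→d21:-→d22:-→d23:-→d24:H1→d25:-  best=H1
  add 171.0.0.0/8 -> H0 at depth 8
  ? 128.11.241.189  path d0:H2→d1:H2→d2:-→d3:-→d4:-  best=H2

== LOOKUPS ==
["H2","H0","H0","H0","H1","H1","H1","H0","H1","H2"]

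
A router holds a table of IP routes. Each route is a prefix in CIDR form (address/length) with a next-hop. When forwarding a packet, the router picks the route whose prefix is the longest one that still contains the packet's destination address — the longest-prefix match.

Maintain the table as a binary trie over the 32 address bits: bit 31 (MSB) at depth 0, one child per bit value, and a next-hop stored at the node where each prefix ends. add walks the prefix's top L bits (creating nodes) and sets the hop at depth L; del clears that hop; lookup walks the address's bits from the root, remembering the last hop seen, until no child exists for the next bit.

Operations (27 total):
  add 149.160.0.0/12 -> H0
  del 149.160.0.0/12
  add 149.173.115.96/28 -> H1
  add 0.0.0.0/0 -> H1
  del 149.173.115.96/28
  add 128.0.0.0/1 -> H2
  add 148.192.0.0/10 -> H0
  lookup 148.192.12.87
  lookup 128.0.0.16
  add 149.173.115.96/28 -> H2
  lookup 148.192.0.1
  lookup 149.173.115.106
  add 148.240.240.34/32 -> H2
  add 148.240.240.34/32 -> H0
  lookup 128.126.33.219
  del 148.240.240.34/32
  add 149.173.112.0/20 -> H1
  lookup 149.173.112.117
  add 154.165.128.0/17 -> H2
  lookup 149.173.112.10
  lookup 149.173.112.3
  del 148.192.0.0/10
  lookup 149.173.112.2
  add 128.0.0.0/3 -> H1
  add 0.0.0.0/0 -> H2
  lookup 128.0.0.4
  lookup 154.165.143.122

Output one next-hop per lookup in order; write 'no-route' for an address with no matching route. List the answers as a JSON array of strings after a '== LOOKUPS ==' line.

Trace:
  + 149.160.0.0/12 (H0) depth=12
  del 149.160.0.0/12 (clear depth 12)
  + 149.173.115.96/28 (H1) depth=28
  + 0.0.0.0/0 (H1) depth=0
  del 149.173.115.96/28 (clear depth 28)
  + 128.0.0.0/1 (H2) depth=1
  + 148.192.0.0/10 (H0) depth=10
  Q 148.192.12.87: descend 1001010011 ; hops seen [H1,H2,H0] ; pick H0
  Q 128.0.0.16: descend 100 ; hops seen [H1,H2] ; pick H2
  + 149.173.115.96/28 (H2) depth=28
  Q 148.192.0.1: descend 1001010011 ; hops seen [H1,H2,H0] ; pick H0
  Q 149.173.115.106: descend 1001010110101101011100110110 ; hops seen [H1,H2,H2] ; pick H2
  + 148.240.240.34/32 (H2) depth=32
  + 148.240.240.34/32 (H0) depth=32
  Q 128.126.33.219: descend 100 ; hops seen [H1,H2] ; pick H2
  del 148.240.240.34/32 (clear depth 32)
  + 149.173.112.0/20 (H1) depth=20
  Q 149.173.112.117: descend 1001010110101101011100 ; hops seen [H1,H2,H1] ; pick H1
  + 154.165.128.0/17 (H2) depth=17
  Q 149.173.112.10: descend 1001010110101101011100 ; hops seen [H1,H2,H1] ; pick H1
  Q 149.173.112.3: descend 1001010110101101011100 ; hops seen [H1,H2,H1] ; pick H1
  del 148.192.0.0/10 (clear depth 10)
  Q 149.173.112.2: descend 1001010110101101011100 ; hops seen [H1,H2,H1] ; pick H1
  + 128.0.0.0/3 (H1) depth=3
  + 0.0.0.0/0 (H2) depth=0
  Q 128.0.0.4: descend 100 ; hops seen [H2,H2,H1] ; pick H1
  Q 154.165.143.122: descend 10011010101001011 ; hops seen [H2,H2,H1,H2] ; pick H2

== LOOKUPS ==
["H0","H2","H0","H2","H2","H1","H1","H1","H1","H1","H2"]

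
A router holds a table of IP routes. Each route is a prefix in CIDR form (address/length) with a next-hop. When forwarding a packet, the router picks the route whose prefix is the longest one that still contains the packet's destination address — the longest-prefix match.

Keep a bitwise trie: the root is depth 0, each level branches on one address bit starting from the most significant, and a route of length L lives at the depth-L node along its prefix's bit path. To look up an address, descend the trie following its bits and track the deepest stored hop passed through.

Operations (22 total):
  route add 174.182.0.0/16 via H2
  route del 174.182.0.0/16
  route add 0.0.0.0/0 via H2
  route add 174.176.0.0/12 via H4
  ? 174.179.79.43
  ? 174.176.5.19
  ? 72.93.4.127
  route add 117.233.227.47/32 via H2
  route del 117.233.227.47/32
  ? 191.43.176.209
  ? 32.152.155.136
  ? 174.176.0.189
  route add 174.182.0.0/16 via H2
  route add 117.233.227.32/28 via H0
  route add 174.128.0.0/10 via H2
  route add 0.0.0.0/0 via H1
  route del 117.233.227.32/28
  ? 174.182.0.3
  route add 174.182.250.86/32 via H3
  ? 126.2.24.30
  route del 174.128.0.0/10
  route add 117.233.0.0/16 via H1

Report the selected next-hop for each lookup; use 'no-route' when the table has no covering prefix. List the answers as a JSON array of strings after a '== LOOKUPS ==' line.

Trace:
  add 174.182.0.0/16 -> H2 at depth 16
  del 174.182.0.0/16 (clear depth 16)
  add 0.0.0.0/0 -> H2 at depth 0
  add 174.176.0.0/12 -> H4 at depth 12
  Q 174.179.79.43: descend 1010111010110 ; hops seen [H2,H4] ; pick H4
  Q 174.176.5.19: descend 1010111010110 ; hops seen [H2,H4] ; pick H4
  Q 72.93.4.127: descend ε ; hops seen [H2] ; pick H2
  add 117.233.227.47/32 -> H2 at depth 32
  del 117.233.227.47/32 (clear depth 32)
  Q 191.43.176.209: descend 101 ; hops seen [H2] ; pick H2
  Q 32.152.155.136: descend 0 ; hops seen [H2] ; pick H2
  Q 174.176.0.189: descend 1010111010110 ; hops seen [H2,H4] ; pick H4
  add 174.182.0.0/16 -> H2 at depth 16
  add 117.233.227.32/28 -> H0 at depth 28
  add 174.128.0.0/10 -> H2 at depth 10
  add 0.0.0.0/0 -> H1 at depth 0
  del 117.233.227.32/28 (clear depth 28)
  Q 174.182.0.3: descend 1010111010110110 ; hops seen [H1,H2,H4,H2] ; pick H2
  add 174.182.250.86/32 -> H3 at depth 32
  Q 126.2.24.30: descend 0111 ; hops seen [H1] ; pick H1
  del 174.128.0.0/10 (clear depth 10)
  add 117.233.0.0/16 -> H1 at depth 16

== LOOKUPS ==
["H4","H4","H2","H2","H2","H4","H2","H1"]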